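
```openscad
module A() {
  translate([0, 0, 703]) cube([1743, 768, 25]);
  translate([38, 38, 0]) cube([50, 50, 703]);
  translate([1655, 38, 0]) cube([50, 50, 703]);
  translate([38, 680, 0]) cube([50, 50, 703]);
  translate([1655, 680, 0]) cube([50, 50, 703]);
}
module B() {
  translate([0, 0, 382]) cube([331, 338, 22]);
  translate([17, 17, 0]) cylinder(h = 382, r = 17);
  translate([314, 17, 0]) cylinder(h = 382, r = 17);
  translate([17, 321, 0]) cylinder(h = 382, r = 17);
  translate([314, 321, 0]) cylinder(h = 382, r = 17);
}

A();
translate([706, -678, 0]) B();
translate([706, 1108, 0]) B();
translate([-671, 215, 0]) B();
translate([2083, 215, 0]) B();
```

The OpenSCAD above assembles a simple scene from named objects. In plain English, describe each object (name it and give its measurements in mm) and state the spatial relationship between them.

A is a rectangular dining table. The top is 1743×768×25 mm with its upper surface at z = 728 mm. It stands on four 50×50 mm square legs, each inset 38 mm from the nearest pair of top edges, running from the floor to the underside of the top.

B is a simple wooden stool: a rectangular seat 331 mm (x) by 338 mm (y), 22 mm thick, top face at z = 404 mm, on four round legs, each 34 mm in diameter. The legs rest on z = 0, each leg's axis is inset half a diameter from the nearest pair of seat edges (so the leg's bounding box is flush with the corner).

Four stools sit around the table at the −y, +y, −x, +x sides.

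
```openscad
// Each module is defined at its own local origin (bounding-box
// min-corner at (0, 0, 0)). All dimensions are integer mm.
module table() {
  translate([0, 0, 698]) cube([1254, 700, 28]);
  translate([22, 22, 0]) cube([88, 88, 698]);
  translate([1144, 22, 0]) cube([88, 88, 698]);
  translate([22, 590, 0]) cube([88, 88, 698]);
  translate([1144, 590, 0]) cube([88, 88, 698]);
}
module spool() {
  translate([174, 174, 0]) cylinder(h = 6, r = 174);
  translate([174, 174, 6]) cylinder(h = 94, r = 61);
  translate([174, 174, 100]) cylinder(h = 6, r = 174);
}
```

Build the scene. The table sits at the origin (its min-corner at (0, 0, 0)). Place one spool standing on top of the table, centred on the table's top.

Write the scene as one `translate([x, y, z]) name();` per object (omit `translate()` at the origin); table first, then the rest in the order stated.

table();
translate([453, 176, 726]) spool();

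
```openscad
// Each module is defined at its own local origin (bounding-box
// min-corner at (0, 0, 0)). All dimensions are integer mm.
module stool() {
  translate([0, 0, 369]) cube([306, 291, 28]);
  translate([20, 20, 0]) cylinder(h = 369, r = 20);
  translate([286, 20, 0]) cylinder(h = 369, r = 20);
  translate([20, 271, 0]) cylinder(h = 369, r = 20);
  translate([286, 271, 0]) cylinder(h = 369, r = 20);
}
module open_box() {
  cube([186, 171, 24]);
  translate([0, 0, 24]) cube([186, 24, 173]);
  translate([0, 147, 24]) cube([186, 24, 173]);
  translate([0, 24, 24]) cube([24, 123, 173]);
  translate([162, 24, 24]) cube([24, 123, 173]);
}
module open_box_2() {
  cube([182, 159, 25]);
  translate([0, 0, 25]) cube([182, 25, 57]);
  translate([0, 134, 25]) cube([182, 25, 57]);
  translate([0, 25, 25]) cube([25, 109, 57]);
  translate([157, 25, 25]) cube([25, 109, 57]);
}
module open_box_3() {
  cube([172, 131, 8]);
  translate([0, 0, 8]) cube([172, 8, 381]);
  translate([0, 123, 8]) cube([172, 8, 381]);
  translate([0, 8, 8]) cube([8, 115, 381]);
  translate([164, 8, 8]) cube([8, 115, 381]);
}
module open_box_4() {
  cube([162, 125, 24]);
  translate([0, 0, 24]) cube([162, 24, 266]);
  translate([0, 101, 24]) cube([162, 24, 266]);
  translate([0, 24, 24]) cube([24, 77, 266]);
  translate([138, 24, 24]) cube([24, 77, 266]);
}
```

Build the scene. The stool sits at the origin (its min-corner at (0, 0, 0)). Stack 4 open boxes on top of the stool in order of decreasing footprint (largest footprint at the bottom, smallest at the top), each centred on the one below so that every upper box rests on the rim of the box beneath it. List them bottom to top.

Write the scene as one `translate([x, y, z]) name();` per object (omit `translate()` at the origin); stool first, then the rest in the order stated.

stool();
translate([60, 60, 397]) open_box();
translate([62, 66, 594]) open_box_2();
translate([67, 80, 676]) open_box_3();
translate([72, 83, 1065]) open_box_4();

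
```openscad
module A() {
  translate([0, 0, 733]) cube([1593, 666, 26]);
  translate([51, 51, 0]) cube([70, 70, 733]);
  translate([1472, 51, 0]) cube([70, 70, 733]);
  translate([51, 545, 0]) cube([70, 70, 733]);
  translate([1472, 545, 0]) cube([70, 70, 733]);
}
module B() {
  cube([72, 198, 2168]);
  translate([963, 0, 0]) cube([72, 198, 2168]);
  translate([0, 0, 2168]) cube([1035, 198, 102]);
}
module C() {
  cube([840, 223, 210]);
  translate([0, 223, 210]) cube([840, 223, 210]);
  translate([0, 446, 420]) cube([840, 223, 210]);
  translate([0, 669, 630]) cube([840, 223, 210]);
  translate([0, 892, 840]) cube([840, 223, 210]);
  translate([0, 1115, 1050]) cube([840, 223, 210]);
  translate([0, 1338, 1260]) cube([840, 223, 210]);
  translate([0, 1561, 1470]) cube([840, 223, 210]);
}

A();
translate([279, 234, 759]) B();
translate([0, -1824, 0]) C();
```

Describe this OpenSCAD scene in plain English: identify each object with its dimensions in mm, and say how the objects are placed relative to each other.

A is a rectangular dining table. The top is 1593×666×26 mm with its upper surface at z = 759 mm. It stands on four 70×70 mm square legs, each inset 51 mm from the nearest pair of top edges, running from the floor to the underside of the top.

B is a rectangular door frame: two vertical jambs of 72×198 mm section, 2168 mm tall, with a clear opening 891 mm wide between their inner faces. A header 102 mm tall and 198 mm deep lies on top of the jambs and spans the full outside width.

C is a run of 8 identical solid stair steps. Each tread is 840×223 mm and each step block is 210 mm high. Step 1 rests on the floor; step k is offset from step 1 by (k−1)×223 mm in y and (k−1)×210 mm in z.

The door frame is on top of the table, centred. The staircase is on the floor beside the table on its −y side.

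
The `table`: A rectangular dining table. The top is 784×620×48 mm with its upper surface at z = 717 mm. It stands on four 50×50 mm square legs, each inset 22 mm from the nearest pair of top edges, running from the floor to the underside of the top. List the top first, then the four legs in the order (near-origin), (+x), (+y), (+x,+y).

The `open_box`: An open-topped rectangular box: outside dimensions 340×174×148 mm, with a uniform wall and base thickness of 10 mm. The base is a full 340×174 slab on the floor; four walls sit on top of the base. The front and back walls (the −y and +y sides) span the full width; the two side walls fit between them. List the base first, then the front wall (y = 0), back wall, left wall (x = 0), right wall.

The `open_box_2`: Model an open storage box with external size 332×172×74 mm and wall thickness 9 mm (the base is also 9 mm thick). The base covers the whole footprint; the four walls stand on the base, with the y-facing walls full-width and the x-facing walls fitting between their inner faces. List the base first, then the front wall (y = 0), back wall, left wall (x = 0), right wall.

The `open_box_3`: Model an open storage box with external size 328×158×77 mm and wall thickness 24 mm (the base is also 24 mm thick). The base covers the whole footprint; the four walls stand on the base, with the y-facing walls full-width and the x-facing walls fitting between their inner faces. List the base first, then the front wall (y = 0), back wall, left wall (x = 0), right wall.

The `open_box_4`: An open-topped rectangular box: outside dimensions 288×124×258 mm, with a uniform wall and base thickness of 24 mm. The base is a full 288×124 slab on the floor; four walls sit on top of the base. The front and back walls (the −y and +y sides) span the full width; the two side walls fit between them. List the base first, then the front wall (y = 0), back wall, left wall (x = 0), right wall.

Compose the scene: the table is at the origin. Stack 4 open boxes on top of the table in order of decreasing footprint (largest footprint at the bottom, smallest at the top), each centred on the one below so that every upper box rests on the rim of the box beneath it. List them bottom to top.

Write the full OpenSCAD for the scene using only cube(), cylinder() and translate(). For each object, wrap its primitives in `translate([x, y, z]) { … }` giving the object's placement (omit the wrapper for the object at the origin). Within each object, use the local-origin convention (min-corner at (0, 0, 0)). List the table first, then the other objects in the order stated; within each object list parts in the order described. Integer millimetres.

translate([0, 0, 669]) cube([784, 620, 48]);
translate([22, 22, 0]) cube([50, 50, 669]);
translate([712, 22, 0]) cube([50, 50, 669]);
translate([22, 548, 0]) cube([50, 50, 669]);
translate([712, 548, 0]) cube([50, 50, 669]);
translate([222, 223, 717]) {
  cube([340, 174, 10]);
  translate([0, 0, 10]) cube([340, 10, 138]);
  translate([0, 164, 10]) cube([340, 10, 138]);
  translate([0, 10, 10]) cube([10, 154, 138]);
  translate([330, 10, 10]) cube([10, 154, 138]);
}
translate([226, 224, 865]) {
  cube([332, 172, 9]);
  translate([0, 0, 9]) cube([332, 9, 65]);
  translate([0, 163, 9]) cube([332, 9, 65]);
  translate([0, 9, 9]) cube([9, 154, 65]);
  translate([323, 9, 9]) cube([9, 154, 65]);
}
translate([228, 231, 939]) {
  cube([328, 158, 24]);
  translate([0, 0, 24]) cube([328, 24, 53]);
  translate([0, 134, 24]) cube([328, 24, 53]);
  translate([0, 24, 24]) cube([24, 110, 53]);
  translate([304, 24, 24]) cube([24, 110, 53]);
}
translate([248, 248, 1016]) {
  cube([288, 124, 24]);
  translate([0, 0, 24]) cube([288, 24, 234]);
  translate([0, 100, 24]) cube([288, 24, 234]);
  translate([0, 24, 24]) cube([24, 76, 234]);
  translate([264, 24, 24]) cube([24, 76, 234]);
}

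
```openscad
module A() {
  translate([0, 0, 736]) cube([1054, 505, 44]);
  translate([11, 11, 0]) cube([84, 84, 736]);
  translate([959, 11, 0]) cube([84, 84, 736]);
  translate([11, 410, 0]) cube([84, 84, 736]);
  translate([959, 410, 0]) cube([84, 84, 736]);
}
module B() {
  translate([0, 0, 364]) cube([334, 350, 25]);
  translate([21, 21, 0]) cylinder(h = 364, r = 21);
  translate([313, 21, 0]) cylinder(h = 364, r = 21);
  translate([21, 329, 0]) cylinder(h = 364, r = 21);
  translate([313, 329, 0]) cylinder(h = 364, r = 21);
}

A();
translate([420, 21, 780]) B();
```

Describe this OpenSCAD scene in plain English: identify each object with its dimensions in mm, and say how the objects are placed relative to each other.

A is a rectangular dining table. The top is 1054×505×44 mm with its upper surface at z = 780 mm. It stands on four 84×84 mm square legs, each inset 11 mm from the nearest pair of top edges, running from the floor to the underside of the top.

B is a four-legged stool. The seat is a 334×350×25 mm slab whose top surface is at z = 389 mm; four round legs, each 42 mm in diameter, run from the floor (z = 0) to the underside of the seat, each leg's axis is inset half a diameter from the nearest pair of seat edges (so the leg's bounding box is flush with the corner).

The stool is on top of the table.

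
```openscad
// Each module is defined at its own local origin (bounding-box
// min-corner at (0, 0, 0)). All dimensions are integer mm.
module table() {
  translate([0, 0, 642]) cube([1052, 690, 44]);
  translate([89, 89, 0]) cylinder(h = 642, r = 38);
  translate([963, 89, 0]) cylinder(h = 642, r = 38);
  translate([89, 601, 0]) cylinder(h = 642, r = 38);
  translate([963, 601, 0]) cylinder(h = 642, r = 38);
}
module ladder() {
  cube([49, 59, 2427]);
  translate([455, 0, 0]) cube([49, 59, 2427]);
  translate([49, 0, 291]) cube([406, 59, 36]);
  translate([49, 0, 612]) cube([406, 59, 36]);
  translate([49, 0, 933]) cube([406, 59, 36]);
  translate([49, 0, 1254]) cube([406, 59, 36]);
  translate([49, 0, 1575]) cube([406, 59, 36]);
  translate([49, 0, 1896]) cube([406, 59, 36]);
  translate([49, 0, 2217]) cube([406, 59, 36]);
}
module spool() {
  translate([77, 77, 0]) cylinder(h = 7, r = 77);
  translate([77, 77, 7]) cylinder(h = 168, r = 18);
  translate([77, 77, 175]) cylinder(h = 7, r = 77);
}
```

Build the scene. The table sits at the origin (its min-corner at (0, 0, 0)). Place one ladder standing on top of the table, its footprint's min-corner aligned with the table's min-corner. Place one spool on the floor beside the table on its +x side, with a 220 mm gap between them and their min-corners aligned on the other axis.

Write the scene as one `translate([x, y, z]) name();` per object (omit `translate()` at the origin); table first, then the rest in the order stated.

table();
translate([0, 0, 686]) ladder();
translate([1272, 0, 0]) spool();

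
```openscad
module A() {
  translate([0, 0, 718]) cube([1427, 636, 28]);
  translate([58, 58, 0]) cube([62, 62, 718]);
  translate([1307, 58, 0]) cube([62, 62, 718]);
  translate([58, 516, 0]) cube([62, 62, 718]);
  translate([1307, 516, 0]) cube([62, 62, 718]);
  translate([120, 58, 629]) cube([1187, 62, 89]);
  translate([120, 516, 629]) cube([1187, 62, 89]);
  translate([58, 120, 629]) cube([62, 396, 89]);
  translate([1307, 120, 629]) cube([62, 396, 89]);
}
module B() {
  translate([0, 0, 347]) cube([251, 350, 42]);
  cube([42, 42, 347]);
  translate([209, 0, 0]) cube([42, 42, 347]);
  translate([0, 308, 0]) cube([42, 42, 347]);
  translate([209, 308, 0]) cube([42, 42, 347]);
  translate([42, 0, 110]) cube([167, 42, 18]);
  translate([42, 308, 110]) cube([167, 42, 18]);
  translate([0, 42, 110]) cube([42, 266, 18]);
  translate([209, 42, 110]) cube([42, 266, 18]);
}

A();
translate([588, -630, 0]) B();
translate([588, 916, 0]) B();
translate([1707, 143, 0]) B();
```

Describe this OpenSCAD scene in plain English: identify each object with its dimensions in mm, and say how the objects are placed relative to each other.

A is a table with a 1427×636 mm rectangular top, 28 mm thick, top surface at z = 746 mm, supported by four 62×62 mm square legs, each inset 58 mm from the nearest pair of top edges, running from the floor. Four apron rails, 62 mm thick and 89 mm tall, run between adjacent legs with their top edges flush with the underside of the top and their outer faces flush with the legs' outer faces.

B is a simple wooden stool: a rectangular seat 251 mm (x) by 350 mm (y), 42 mm thick, top face at z = 389 mm, on four square legs, each 42×42 mm in cross-section. The legs rest on z = 0, each flush with a corner of the seat. Four stretchers, 42 mm wide and 18 mm tall, connect adjacent legs with their undersides at z = 110 mm, each running between the inner faces of the legs it joins and aligned with the legs' outer faces on the other axis.

Three stools sit around the table at the −y, +y, +x sides.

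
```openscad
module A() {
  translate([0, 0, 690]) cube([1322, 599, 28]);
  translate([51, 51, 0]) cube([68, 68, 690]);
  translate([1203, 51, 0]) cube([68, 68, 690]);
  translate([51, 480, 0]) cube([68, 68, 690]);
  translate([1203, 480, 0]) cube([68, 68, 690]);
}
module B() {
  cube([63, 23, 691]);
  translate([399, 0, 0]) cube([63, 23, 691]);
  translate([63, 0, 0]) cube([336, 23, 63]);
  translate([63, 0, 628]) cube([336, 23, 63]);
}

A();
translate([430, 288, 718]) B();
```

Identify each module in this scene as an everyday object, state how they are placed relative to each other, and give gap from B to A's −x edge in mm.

A is a table. B is a picture frame. The picture frame is on top of the table, centred. The gap from the picture frame to the table's −x edge is 430 mm.

The picture frame's min-x is at 430; the table's min-x is 0; gap = 430 mm.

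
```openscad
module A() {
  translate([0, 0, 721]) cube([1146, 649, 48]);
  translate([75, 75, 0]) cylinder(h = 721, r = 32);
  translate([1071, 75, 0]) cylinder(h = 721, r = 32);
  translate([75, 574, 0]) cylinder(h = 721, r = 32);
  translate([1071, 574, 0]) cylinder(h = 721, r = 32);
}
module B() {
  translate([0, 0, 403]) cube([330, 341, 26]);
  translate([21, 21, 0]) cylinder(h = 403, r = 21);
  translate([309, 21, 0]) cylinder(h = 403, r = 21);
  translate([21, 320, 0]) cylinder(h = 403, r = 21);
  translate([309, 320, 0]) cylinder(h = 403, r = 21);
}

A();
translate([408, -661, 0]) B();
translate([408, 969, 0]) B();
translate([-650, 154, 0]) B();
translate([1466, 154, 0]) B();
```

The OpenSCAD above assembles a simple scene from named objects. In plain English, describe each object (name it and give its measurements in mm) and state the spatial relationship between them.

A is a rectangular dining table. The top is 1146×649×48 mm with its upper surface at z = 769 mm. It stands on four round legs of 64 mm diameter, each leg's bounding box inset 43 mm from the nearest pair of top edges, running from the floor to the underside of the top.

B is a simple wooden stool: a rectangular seat 330 mm (x) by 341 mm (y), 26 mm thick, top face at z = 429 mm, on four round legs, each 42 mm in diameter. The legs rest on z = 0, each leg's axis is inset half a diameter from the nearest pair of seat edges (so the leg's bounding box is flush with the corner).

Four stools sit around the table at the −y, +y, −x, +x sides.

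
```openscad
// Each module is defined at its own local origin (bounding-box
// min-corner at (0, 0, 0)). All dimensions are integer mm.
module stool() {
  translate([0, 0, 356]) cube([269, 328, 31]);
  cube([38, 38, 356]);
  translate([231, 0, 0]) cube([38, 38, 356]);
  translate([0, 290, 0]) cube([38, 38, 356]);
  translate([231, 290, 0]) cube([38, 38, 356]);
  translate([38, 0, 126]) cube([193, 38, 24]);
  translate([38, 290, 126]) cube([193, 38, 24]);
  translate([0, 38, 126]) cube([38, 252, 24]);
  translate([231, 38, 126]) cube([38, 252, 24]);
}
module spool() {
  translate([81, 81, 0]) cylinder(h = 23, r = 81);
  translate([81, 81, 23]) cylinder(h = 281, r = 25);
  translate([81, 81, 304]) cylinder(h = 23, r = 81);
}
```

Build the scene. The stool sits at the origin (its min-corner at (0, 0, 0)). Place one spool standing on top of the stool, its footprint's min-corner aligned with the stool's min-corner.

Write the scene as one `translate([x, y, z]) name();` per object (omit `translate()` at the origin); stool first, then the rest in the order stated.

stool();
translate([0, 0, 387]) spool();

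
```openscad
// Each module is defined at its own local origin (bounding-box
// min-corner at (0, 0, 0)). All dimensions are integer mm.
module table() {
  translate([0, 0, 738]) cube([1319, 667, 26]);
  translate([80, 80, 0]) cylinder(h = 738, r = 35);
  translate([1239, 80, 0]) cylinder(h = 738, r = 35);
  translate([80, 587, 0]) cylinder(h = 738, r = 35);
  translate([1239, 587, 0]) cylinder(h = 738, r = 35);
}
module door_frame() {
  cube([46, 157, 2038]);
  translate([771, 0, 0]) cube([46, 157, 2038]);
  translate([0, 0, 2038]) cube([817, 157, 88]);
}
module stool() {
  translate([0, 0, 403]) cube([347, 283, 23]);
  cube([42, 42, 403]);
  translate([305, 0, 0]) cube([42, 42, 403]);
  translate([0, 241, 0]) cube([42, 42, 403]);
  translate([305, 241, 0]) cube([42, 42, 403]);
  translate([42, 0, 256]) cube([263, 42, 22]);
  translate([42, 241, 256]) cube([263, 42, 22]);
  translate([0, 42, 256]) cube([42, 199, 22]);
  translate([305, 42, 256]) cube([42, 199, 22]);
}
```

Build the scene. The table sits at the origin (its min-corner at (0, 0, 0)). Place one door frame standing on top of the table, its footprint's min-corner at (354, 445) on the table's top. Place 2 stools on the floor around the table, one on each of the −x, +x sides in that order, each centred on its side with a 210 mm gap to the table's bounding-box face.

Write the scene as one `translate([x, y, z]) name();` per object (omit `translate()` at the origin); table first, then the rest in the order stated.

table();
translate([354, 445, 764]) door_frame();
translate([-557, 192, 0]) stool();
translate([1529, 192, 0]) stool();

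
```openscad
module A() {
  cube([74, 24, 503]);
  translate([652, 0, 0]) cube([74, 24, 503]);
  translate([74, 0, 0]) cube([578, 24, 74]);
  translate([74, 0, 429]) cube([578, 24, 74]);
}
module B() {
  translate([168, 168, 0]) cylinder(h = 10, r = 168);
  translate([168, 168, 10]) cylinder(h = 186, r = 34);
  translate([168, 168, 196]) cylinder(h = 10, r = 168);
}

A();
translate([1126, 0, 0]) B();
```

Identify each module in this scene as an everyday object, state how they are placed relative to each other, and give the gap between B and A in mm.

The spool's nearest face is 400 mm from the picture frame's +x face.

A is a picture frame. B is a spool. The spool is on the floor beside the picture frame on its +x side. The gap between the spool and the picture frame is 400 mm.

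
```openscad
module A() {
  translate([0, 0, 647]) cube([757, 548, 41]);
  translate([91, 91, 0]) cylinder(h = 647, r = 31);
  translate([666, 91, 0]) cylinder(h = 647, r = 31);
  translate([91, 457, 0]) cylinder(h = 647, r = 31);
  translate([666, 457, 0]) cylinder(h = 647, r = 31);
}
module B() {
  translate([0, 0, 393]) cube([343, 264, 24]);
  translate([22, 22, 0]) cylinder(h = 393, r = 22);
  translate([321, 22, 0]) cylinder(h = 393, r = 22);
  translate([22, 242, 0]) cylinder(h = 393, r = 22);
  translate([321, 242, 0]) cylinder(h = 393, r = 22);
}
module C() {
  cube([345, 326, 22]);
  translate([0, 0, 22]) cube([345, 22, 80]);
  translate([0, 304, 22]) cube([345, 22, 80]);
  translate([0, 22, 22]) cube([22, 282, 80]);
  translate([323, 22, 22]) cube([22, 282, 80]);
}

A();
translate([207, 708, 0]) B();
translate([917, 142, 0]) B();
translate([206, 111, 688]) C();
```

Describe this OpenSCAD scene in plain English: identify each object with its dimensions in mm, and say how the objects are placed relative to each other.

A is a table with a 757×548 mm rectangular top, 41 mm thick, top surface at z = 688 mm, supported by four round legs of 62 mm diameter, each leg's bounding box inset 60 mm from the nearest pair of top edges, running from the floor.

B is a simple wooden stool: a rectangular seat 343 mm (x) by 264 mm (y), 24 mm thick, top face at z = 417 mm, on four round legs, each 44 mm in diameter. The legs rest on z = 0, each leg's axis is inset half a diameter from the nearest pair of seat edges (so the leg's bounding box is flush with the corner).

C is an open storage box with external size 345×326×102 mm and wall thickness 22 mm (the base is also 22 mm thick). The base covers the whole footprint; the four walls stand on the base, with the y-facing walls full-width and the x-facing walls fitting between their inner faces.

Two stools sit around the table at the +y, +x sides. The open box is on top of the table, centred.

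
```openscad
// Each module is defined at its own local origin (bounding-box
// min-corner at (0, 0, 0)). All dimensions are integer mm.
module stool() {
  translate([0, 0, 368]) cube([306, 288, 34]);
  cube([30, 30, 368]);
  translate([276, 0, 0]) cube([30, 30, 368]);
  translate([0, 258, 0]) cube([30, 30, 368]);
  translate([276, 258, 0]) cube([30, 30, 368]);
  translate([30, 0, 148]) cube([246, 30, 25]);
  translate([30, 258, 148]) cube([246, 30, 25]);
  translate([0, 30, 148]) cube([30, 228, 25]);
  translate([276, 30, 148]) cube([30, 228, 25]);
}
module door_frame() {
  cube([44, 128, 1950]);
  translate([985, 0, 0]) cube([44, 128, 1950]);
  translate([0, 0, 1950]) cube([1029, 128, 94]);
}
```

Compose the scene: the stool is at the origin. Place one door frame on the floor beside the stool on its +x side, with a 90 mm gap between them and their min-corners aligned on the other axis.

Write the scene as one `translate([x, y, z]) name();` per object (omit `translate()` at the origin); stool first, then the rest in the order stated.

stool();
translate([396, 0, 0]) door_frame();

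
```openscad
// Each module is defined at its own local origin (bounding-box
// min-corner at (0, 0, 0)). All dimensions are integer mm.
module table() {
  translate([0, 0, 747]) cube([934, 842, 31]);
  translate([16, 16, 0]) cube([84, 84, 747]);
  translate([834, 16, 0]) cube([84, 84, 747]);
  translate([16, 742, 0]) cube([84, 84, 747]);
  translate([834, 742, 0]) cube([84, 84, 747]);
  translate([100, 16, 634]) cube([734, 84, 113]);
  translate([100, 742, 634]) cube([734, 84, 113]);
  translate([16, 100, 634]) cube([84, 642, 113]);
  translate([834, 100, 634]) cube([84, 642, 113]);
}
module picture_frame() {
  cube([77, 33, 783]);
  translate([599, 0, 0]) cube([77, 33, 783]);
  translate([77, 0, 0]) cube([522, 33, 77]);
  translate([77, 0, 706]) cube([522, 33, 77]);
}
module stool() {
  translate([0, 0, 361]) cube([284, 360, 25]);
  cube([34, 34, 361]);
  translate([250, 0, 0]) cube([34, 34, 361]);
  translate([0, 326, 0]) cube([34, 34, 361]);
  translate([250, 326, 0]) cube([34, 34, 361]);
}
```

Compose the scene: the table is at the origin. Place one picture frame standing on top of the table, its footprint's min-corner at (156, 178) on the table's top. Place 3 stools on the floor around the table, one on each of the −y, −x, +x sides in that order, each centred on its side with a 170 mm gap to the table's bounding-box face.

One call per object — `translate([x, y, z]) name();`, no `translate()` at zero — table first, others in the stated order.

table();
translate([156, 178, 778]) picture_frame();
translate([325, -530, 0]) stool();
translate([-454, 241, 0]) stool();
translate([1104, 241, 0]) stool();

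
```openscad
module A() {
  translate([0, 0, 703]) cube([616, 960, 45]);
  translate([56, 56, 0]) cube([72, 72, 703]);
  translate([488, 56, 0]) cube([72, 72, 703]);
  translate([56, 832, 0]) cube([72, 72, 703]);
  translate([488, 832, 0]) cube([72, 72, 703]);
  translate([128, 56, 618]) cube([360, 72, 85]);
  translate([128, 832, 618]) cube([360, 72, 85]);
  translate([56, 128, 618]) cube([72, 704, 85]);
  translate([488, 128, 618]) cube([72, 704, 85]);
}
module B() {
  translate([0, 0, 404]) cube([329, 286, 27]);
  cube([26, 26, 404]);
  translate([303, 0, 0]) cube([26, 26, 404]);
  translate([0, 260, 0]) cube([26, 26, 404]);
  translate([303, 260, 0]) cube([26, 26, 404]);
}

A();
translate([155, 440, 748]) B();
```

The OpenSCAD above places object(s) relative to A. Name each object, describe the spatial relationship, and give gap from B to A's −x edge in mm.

A is a table. B is a stool. The stool is on top of the table. The gap from the stool to the table's −x edge is 155 mm.

The stool's min-x is at 155; the table's min-x is 0; gap = 155 mm.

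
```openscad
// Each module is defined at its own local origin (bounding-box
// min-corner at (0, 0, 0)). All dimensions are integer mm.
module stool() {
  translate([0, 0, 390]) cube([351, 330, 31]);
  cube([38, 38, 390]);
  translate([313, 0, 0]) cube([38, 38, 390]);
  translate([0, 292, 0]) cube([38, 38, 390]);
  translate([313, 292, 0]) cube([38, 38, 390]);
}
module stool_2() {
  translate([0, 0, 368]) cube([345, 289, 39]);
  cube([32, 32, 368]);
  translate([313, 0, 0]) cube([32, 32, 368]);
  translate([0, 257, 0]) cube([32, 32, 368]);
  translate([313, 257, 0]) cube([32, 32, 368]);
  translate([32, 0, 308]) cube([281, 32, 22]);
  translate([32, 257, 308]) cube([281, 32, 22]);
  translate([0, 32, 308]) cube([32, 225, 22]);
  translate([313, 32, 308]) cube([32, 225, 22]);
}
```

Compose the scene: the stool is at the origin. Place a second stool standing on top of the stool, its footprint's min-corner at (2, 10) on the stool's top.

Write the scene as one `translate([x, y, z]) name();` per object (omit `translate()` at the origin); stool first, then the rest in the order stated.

stool();
translate([2, 10, 421]) stool_2();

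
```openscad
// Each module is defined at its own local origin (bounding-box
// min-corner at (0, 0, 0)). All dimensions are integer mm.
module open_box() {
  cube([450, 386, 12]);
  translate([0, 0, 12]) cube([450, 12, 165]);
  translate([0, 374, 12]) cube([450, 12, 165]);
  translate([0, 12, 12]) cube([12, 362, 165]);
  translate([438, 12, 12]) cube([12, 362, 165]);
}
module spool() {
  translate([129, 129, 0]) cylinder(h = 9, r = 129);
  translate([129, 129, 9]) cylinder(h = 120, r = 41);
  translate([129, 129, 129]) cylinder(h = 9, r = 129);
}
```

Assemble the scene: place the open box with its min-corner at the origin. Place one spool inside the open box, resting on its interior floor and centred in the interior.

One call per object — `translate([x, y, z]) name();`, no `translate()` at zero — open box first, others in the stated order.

open_box();
translate([96, 64, 12]) spool();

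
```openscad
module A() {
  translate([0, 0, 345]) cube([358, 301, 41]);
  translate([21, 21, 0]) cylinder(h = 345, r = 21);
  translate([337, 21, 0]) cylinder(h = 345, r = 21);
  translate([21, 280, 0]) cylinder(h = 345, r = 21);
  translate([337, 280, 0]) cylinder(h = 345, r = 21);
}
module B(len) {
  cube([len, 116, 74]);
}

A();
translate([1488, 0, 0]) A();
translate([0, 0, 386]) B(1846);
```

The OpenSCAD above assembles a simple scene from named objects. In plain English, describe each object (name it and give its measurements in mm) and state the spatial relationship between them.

A is a four-legged stool. The seat is a 358×301×41 mm slab whose top surface is at z = 386 mm; four round legs, each 42 mm in diameter, run from the floor (z = 0) to the underside of the seat, each leg's axis is inset half a diameter from the nearest pair of seat edges (so the leg's bounding box is flush with the corner).

B is a rectangular beam 1846 mm long (x), 116 mm deep (y), 74 mm thick (z).

The beam spans the tops of two stools placed 1130 mm apart, resting at z = 386 mm.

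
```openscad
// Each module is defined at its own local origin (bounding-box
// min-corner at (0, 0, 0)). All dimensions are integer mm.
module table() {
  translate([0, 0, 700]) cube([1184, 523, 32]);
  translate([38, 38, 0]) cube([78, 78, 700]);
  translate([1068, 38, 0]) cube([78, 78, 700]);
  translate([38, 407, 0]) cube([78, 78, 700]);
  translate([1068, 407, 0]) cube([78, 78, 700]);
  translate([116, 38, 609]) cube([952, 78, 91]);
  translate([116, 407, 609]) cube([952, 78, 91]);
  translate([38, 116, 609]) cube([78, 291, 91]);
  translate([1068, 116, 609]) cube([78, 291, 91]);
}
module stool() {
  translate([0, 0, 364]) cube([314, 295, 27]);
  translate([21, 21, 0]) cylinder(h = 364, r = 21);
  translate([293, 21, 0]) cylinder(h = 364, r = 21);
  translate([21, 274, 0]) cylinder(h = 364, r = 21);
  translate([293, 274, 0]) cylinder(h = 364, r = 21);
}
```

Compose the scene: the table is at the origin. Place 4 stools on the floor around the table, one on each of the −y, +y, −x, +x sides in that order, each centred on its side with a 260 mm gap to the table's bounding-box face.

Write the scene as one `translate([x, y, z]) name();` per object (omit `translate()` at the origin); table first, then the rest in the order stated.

table();
translate([435, -555, 0]) stool();
translate([435, 783, 0]) stool();
translate([-574, 114, 0]) stool();
translate([1444, 114, 0]) stool();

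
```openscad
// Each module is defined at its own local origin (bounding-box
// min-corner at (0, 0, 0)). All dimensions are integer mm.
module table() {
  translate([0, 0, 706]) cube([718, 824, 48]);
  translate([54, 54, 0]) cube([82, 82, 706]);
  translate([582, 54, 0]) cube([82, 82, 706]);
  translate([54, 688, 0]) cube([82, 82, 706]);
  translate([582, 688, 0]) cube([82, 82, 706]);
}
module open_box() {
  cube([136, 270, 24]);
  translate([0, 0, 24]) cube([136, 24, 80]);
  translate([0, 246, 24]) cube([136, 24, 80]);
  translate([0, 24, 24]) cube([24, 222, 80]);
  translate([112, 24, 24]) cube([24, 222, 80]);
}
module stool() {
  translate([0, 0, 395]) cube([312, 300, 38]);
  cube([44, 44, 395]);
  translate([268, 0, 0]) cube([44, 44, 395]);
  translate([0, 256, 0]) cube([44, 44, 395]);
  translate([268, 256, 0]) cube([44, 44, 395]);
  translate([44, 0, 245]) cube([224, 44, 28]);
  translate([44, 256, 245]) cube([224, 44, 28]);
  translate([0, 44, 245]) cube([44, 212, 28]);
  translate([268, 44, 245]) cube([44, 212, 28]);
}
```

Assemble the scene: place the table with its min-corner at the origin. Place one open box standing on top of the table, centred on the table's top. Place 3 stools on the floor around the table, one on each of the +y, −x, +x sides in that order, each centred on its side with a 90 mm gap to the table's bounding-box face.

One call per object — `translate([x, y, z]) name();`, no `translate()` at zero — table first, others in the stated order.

table();
translate([291, 277, 754]) open_box();
translate([203, 914, 0]) stool();
translate([-402, 262, 0]) stool();
translate([808, 262, 0]) stool();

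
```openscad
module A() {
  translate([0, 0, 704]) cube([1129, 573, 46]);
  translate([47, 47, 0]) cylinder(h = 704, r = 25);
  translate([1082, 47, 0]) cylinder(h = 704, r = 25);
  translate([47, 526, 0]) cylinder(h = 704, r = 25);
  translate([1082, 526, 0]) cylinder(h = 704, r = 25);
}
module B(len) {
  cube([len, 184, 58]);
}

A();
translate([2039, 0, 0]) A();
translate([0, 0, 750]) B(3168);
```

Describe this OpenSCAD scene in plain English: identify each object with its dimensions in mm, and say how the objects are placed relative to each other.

A is a table: top 1129 mm (x) × 573 mm (y), 46 mm thick, upper face at z = 750 mm, on four round legs of 50 mm diameter, each leg's bounding box inset 22 mm from the nearest pair of top edges, running from z = 0 to the bottom of the top.

B is a rectangular beam 3168 mm long (x), 184 mm deep (y), 58 mm thick (z).

The beam spans the tops of two tables placed 910 mm apart, resting at z = 750 mm.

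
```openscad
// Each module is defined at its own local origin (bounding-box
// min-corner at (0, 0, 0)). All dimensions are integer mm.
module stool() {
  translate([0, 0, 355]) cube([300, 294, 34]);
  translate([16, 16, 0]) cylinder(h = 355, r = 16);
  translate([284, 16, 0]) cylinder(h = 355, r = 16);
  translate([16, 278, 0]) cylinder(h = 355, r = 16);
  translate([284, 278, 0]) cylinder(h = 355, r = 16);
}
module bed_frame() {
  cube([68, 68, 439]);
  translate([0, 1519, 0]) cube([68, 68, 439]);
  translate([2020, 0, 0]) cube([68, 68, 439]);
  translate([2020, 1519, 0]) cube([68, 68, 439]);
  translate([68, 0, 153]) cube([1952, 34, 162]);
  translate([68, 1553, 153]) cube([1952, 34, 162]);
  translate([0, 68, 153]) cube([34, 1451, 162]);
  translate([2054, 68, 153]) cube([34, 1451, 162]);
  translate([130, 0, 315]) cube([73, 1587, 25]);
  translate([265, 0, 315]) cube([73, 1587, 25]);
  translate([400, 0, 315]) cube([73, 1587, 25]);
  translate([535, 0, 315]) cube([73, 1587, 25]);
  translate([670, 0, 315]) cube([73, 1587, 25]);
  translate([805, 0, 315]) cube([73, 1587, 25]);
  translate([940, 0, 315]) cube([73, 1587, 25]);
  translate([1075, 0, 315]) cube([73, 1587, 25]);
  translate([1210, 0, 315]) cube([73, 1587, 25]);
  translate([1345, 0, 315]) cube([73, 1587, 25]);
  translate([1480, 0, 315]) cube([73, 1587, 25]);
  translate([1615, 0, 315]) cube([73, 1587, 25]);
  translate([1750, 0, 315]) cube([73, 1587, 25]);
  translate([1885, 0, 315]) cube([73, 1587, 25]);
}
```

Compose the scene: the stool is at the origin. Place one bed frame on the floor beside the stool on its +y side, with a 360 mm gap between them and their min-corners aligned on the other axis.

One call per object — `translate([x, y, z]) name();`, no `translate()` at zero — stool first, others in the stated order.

stool();
translate([0, 654, 0]) bed_frame();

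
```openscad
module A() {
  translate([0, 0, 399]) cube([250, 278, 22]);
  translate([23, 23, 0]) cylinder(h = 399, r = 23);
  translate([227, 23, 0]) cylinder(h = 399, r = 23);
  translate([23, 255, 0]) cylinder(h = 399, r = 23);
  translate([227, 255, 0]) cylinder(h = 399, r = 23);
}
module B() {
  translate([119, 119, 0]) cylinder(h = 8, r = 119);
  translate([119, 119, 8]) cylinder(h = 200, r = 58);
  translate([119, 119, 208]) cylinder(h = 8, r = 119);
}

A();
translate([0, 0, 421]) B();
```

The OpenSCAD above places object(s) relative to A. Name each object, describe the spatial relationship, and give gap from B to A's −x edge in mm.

A is a stool. B is a spool. The spool is on top of the stool. The gap from the spool to the stool's −x edge is 0 mm.

The spool's min-x is at 0; the stool's min-x is 0; gap = 0 mm.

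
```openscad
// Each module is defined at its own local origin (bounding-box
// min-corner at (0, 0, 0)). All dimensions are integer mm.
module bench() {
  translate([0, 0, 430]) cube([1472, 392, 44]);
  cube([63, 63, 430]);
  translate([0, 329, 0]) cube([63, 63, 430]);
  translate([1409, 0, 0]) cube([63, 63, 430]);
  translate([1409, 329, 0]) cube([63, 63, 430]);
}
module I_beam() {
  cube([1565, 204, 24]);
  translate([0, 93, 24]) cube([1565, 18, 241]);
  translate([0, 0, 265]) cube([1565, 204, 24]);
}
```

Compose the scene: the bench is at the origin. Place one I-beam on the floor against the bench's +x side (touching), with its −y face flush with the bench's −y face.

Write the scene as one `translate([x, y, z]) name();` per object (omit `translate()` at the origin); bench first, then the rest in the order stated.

bench();
translate([1472, 0, 0]) I_beam();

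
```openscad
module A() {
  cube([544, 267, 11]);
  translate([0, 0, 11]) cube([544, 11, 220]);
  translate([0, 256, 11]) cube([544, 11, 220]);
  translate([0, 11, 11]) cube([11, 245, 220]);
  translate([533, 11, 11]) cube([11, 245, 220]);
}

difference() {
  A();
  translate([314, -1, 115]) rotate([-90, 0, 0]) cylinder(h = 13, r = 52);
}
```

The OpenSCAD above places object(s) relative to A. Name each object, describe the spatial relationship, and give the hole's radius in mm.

A is an open box. The open box has a circular hole through its front wall. The hole's radius is 52 mm.

The subtracted cylinder has r = 52 mm.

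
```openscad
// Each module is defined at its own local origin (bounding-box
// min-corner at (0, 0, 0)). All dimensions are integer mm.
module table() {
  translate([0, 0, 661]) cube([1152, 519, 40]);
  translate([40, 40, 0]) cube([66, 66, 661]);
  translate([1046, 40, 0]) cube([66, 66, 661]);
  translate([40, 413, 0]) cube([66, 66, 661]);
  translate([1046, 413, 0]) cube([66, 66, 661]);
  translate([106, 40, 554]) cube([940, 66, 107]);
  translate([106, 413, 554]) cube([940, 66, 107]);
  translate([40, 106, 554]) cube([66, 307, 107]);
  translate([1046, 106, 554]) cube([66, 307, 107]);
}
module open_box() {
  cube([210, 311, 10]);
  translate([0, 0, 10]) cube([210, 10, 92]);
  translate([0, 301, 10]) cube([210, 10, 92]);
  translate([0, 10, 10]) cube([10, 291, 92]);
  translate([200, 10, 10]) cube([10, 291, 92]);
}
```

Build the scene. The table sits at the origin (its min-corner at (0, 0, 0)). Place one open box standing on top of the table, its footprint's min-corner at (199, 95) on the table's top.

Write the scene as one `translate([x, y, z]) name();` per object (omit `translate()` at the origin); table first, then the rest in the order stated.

table();
translate([199, 95, 701]) open_box();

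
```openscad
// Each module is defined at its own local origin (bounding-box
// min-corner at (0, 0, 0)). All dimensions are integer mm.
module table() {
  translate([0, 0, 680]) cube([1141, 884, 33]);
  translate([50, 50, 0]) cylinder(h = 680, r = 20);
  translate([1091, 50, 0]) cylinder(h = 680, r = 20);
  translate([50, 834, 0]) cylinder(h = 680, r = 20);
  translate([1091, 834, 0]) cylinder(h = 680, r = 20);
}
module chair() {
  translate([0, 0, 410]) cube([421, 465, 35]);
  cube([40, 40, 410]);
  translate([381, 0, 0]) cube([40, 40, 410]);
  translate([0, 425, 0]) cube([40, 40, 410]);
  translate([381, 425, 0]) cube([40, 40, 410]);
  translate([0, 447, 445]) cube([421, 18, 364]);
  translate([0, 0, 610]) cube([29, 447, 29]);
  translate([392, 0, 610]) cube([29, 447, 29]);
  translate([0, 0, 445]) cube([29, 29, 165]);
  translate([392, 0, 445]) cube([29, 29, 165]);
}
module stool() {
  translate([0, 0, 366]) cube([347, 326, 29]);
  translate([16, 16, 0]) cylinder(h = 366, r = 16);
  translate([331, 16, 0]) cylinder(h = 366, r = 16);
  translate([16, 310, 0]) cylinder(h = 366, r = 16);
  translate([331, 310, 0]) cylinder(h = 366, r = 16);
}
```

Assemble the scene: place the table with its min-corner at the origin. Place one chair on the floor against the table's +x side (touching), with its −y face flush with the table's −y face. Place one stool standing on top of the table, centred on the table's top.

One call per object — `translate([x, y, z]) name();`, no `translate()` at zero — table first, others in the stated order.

table();
translate([1141, 0, 0]) chair();
translate([397, 279, 713]) stool();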